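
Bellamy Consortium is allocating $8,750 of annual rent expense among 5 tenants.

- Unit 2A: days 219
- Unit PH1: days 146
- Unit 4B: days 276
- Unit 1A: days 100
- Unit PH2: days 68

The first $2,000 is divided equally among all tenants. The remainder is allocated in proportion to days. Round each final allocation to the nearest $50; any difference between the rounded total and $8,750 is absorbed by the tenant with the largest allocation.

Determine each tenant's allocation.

First tranche $2,000 split equally: $400 each.
Remainder $6,750 by days (total 809): Unit 2A 1,827.26 → $1,850; Unit PH1 1,218.17 → $1,200; Unit 4B 2,302.84 → $2,300; Unit 1A 834.36 → $850; Unit PH2 567.37 → $550.
Totals: Unit 2A $400 + $1,850 = $2,250; Unit PH1 $400 + $1,200 = $1,600; Unit 4B $400 + $2,300 = $2,700; Unit 1A $400 + $850 = $1,250; Unit PH2 $400 + $550 = $950.

Unit 2A: $2,250 | Unit PH1: $1,600 | Unit 4B: $2,700 | Unit 1A: $1,250 | Unit PH2: $950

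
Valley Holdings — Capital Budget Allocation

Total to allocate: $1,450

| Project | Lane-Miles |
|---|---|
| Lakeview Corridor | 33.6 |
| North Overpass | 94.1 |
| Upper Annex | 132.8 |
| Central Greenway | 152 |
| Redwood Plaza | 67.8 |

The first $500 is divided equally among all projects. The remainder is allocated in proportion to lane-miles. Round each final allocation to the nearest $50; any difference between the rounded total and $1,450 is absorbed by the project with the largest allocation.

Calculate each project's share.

First tranche $500 split equally: $100 each.
Remainder $950 by lane-miles (total 480.3): Lakeview Corridor 66.46 → $50; North Overpass 186.12 → $200; Upper Annex 262.67 → $250; Central Greenway 300.65 → $300; Redwood Plaza 134.10 → $150.
Totals: Lakeview Corridor $100 + $50 = $150; North Overpass $100 + $200 = $300; Upper Annex $100 + $250 = $350; Central Greenway $100 + $300 = $400; Redwood Plaza $100 + $150 = $250.

Lakeview Corridor: $150 · North Overpass: $300 · Upper Annex: $350 · Central Greenway: $400 · Redwood Plaza: $250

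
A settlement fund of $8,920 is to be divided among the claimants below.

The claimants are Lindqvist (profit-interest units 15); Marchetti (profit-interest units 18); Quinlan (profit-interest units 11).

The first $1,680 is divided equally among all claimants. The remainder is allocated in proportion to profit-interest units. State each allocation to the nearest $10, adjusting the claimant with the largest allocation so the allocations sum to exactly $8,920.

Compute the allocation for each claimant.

Equal tier: $1,680 ÷ 3 = $560 apiece.
Remainder $7,240 by profit-interest units (total 44): Lindqvist 2,468.18 → $2,470; Marchetti 2,961.82 → $2,960; Quinlan 1,810.00 → $1,810.
Totals: Lindqvist $560 + $2,470 = $3,030; Marchetti $560 + $2,960 = $3,520; Quinlan $560 + $1,810 = $2,370.

Lindqvist: $3,030 | Marchetti: $3,520 | Quinlan: $2,370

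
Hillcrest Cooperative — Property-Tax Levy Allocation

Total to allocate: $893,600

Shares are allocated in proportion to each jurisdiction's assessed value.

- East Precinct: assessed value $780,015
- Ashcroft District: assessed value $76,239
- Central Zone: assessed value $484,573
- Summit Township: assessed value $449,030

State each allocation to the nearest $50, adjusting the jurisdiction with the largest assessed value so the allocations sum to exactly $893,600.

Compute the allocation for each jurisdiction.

Total assessed value = 1,789,857.
Unrounded shares: East Precinct 780,015/1,789,857 × $893,600 = 389,428.54; Ashcroft District 76,239/1,789,857 × $893,600 = 38,062.91; Central Zone 484,573/1,789,857 × $893,600 = 241,926.83; Summit Township 449,030/1,789,857 × $893,600 = 224,181.71.
After rounding ($50): East Precinct $389,450; Ashcroft District $38,050; Central Zone $241,950; Summit Township $224,200. Sum = $893,650.
Difference $893,600 − $893,650 = −$50 applied to largest assessed value (East Precinct): East Precinct becomes $389,400.

East Precinct: $389,400; Ashcroft District: $38,050; Central Zone: $241,950; Summit Township: $224,200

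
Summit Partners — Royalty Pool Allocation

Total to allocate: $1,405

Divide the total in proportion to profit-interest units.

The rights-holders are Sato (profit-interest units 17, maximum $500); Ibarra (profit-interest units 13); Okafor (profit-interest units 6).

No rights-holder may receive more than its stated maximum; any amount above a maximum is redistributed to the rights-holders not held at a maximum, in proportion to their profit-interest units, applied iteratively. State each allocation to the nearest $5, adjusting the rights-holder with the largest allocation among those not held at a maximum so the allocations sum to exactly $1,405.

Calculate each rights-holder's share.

Total profit-interest units = 36.
Pro-rata shares before constraints: Sato 663.47; Ibarra 507.36; Okafor 234.17.
Cap binds for Sato ($500); remaining pool $905 reallocated over remaining profit-interest units 19.
Shares after redistribution: Ibarra 619.21 → $620; Okafor 285.79 → $285.

Sato: $500; Ibarra: $620; Okafor: $285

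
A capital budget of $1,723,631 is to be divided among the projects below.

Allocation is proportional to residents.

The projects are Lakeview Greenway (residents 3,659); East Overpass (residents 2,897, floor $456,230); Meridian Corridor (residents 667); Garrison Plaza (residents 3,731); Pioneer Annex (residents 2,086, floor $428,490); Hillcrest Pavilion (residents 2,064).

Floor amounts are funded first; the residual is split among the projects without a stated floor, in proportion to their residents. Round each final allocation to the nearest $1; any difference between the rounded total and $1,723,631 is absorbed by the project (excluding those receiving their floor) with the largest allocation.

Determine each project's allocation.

Lakeview Greenway: $303,288 · East Overpass: $456,230 · Meridian Corridor: $55,286 · Garrison Plaza: $309,256 · Pioneer Annex: $428,490 · Hillcrest Pavilion: $171,081

Fund the minimums — East Overpass $456,230; Pioneer Annex $428,490. Remaining pool $838,911.
Remaining pool split over remaining residents 10,121: Lakeview Greenway 303,287.75 → $303,288; Meridian Corridor 55,286.40 → $55,286; Garrison Plaza 309,255.70 → $309,256; Hillcrest Pavilion 171,081.15 → $171,081.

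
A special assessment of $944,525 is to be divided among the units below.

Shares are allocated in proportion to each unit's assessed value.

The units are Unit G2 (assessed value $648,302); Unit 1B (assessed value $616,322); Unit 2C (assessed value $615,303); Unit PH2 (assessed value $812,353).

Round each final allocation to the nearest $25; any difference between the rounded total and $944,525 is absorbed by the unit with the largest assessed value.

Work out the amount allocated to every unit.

Sum of assessed value: 648,302 + 616,322 + 615,303 + 812,353 = 2,692,280.
Raw shares: Unit G2 227,441.96; Unit 1B 216,222.51; Unit 2C 215,865.02; Unit PH2 284,995.51.
After rounding ($25): Unit G2 $227,450; Unit 1B $216,225; Unit 2C $215,875; Unit PH2 $285,000. Sum = $944,550.
Difference $944,525 − $944,550 = −$25 applied to largest assessed value (Unit PH2): Unit PH2 becomes $284,975.

Unit G2: $227,450 | Unit 1B: $216,225 | Unit 2C: $215,875 | Unit PH2: $284,975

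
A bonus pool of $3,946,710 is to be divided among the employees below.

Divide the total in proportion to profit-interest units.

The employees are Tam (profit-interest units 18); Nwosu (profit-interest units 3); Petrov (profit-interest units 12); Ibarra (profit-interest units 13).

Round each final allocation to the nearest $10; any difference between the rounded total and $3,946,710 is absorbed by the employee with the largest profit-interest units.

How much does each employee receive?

Tam: $1,544,370; Nwosu: $257,390; Petrov: $1,029,580; Ibarra: $1,115,370

Combined profit-interest units = 46.
Proportional shares: Tam 18/46 × $3,946,710 = 1,544,364.78; Nwosu 3/46 × $3,946,710 = 257,394.13; Petrov 12/46 × $3,946,710 = 1,029,576.52; Ibarra 13/46 × $3,946,710 = 1,115,374.57.
After rounding ($10): Tam $1,544,360; Nwosu $257,390; Petrov $1,029,580; Ibarra $1,115,370. Sum = $3,946,700.
Difference $3,946,710 − $3,946,700 = +$10 applied to largest profit-interest units (Tam): Tam becomes $1,544,370.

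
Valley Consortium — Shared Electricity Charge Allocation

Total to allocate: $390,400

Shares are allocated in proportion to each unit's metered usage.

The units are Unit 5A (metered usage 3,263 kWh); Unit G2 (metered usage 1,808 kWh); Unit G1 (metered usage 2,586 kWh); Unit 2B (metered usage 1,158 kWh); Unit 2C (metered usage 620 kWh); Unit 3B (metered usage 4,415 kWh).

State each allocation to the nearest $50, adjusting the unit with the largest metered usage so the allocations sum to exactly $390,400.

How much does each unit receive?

Total metered usage = 13,850.
Unrounded shares: Unit 5A 3,263/13,850 × $390,400 = 91,976.55; Unit G2 1,808/13,850 × $390,400 = 50,963.41; Unit G1 2,586/13,850 × $390,400 = 72,893.46; Unit 2B 1,158/13,850 × $390,400 = 32,641.39; Unit 2C 620/13,850 × $390,400 = 17,476.39; Unit 3B 4,415/13,850 × $390,400 = 124,448.81.
At nearest $50: Unit 5A $92,000; Unit G2 $50,950; Unit G1 $72,900; Unit 2B $32,650; Unit 2C $17,500; Unit 3B $124,450. Sum = $390,450.
Difference $390,400 − $390,450 = −$50 applied to largest metered usage (Unit 3B): Unit 3B becomes $124,400.

Unit 5A: $92,000 · Unit G2: $50,950 · Unit G1: $72,900 · Unit 2B: $32,650 · Unit 2C: $17,500 · Unit 3B: $124,400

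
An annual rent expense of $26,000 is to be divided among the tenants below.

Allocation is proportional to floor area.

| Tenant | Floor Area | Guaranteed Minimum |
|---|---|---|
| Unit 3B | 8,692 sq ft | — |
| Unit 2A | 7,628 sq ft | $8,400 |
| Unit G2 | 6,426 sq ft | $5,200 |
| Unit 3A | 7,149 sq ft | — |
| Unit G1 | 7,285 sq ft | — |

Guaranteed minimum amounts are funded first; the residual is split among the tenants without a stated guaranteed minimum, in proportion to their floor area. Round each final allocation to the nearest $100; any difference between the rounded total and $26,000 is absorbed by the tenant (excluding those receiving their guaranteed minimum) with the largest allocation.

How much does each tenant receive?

Fund the minimums — Unit 2A $8,400; Unit G2 $5,200. Balance $12,400.
Balance split over remaining floor area 23,126: Unit 3B 4,660.59 → $4,700; Unit 3A 3,833.24 → $3,800; Unit G1 3,906.17 → $3,900.

Unit 3B: $4,700 · Unit 2A: $8,400 · Unit G2: $5,200 · Unit 3A: $3,800 · Unit G1: $3,900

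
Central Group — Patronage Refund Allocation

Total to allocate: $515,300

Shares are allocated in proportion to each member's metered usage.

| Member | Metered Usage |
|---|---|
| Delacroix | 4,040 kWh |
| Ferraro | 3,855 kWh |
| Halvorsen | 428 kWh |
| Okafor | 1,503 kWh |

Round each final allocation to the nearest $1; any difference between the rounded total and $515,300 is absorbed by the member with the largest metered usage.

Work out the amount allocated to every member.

Delacroix: $211,868 · Ferraro: $202,166 · Halvorsen: $22,445 · Okafor: $78,821

Total metered usage = 4,040 + 3,855 + 428 + 1,503 = 9,826.
Unrounded shares: Delacroix 211,867.70; Ferraro 202,165.84; Halvorsen 22,445.39; Okafor 78,821.08.
Rounded to nearest $1: Delacroix $211,868; Ferraro $202,166; Halvorsen $22,445; Okafor $78,821. Sum = $515,300.
Rounded total matches; no reconciliation needed.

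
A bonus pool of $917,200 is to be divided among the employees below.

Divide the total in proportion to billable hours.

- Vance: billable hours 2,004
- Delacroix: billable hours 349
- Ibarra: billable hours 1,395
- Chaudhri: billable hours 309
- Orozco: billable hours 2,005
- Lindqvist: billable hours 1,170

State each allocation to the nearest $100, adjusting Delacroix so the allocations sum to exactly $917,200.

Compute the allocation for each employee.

Vance: $254,200; Delacroix: $44,200; Ibarra: $176,900; Chaudhri: $39,200; Orozco: $254,300; Lindqvist: $148,400

Combined billable hours = 7,232.
Unrounded shares: Vance 2,004/7,232 × $917,200 = 254,157.74; Delacroix 349/7,232 × $917,200 = 44,262.00; Ibarra 1,395/7,232 × $917,200 = 176,921.18; Chaudhri 309/7,232 × $917,200 = 39,188.99; Orozco 2,005/7,232 × $917,200 = 254,284.57; Lindqvist 1,170/7,232 × $917,200 = 148,385.51.
After rounding ($100): Vance $254,200; Delacroix $44,300; Ibarra $176,900; Chaudhri $39,200; Orozco $254,300; Lindqvist $148,400. Sum = $917,300.
Difference $917,200 − $917,300 = −$100 applied to Delacroix: Delacroix becomes $44,200.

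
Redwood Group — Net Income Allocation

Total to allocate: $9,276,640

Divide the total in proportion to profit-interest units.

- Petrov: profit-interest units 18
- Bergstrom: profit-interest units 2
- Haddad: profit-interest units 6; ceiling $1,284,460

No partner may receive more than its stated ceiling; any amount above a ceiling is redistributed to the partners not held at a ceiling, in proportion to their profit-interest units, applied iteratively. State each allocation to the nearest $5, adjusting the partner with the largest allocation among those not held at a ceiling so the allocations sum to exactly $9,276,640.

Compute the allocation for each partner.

Petrov: $7,192,960 | Bergstrom: $799,220 | Haddad: $1,284,460

Total profit-interest units = 26.
Unconstrained shares: Petrov 6,422,289.23; Bergstrom 713,587.69; Haddad 2,140,763.08.
Held at cap: Haddad ($1,284,460); balance $7,992,180 reallocated over remaining profit-interest units 20.
Shares after redistribution: Petrov 7,192,962.00 → $7,192,960; Bergstrom 799,218.00 → $799,220.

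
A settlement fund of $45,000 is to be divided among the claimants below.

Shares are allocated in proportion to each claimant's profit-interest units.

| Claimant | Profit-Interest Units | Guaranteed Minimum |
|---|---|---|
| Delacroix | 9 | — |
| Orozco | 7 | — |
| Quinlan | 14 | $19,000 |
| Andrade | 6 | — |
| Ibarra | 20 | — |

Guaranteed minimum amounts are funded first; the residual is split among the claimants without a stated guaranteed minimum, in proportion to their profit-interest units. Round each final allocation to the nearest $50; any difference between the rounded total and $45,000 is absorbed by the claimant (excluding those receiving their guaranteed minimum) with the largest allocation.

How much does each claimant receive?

Guaranteed amounts: Quinlan $19,000. Remaining pool $26,000.
Remaining pool split over remaining profit-interest units 42: Delacroix 5,571.43 → $5,550; Orozco 4,333.33 → $4,350; Andrade 3,714.29 → $3,700; Ibarra 12,380.95 → $12,400.

Delacroix: $5,550; Orozco: $4,350; Quinlan: $19,000; Andrade: $3,700; Ibarra: $12,400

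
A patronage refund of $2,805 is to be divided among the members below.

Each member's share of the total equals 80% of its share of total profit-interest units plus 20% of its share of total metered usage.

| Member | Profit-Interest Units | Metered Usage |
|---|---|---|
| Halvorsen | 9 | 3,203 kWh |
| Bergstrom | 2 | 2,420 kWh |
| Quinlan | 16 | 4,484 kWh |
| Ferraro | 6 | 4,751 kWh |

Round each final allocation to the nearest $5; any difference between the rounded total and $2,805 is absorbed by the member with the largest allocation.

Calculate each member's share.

Totals — profit-interest units 33, metered usage 14,858.
Composite weights (80% profit-interest units + 20% metered usage): Halvorsen 0.2613; Bergstrom 0.0811; Quinlan 0.4482; Ferraro 0.2094.
Pro-rata amounts: Halvorsen 732.94; Bergstrom 227.37; Quinlan 1,257.30; Ferraro 587.39.
At nearest $5: Halvorsen $735; Bergstrom $225; Quinlan $1,255; Ferraro $585. Sum = $2,800.
Difference $2,805 − $2,800 = +$5 applied to largest allocation (Quinlan): Quinlan becomes $1,260.

Halvorsen: $735; Bergstrom: $225; Quinlan: $1,260; Ferraro: $585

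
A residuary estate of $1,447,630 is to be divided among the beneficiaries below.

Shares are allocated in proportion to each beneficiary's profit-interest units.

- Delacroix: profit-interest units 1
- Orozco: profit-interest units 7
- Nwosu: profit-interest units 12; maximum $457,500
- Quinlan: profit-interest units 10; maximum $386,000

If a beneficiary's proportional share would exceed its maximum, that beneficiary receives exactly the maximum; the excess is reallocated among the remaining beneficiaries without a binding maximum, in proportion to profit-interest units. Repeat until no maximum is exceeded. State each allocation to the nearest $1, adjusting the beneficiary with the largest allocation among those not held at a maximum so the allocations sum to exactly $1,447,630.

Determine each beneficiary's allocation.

Delacroix: $75,516 · Orozco: $528,614 · Nwosu: $457,500 · Quinlan: $386,000

Sum of profit-interest units: 30.
Pro-rata shares before constraints: Delacroix 48,254.33; Orozco 337,780.33; Nwosu 579,052.00; Quinlan 482,543.33.
Capped: Nwosu ($457,500), Quinlan ($386,000); residual $604,130 reallocated over remaining profit-interest units 8.
Shares after redistribution: Delacroix 75,516.25 → $75,516; Orozco 528,613.75 → $528,614.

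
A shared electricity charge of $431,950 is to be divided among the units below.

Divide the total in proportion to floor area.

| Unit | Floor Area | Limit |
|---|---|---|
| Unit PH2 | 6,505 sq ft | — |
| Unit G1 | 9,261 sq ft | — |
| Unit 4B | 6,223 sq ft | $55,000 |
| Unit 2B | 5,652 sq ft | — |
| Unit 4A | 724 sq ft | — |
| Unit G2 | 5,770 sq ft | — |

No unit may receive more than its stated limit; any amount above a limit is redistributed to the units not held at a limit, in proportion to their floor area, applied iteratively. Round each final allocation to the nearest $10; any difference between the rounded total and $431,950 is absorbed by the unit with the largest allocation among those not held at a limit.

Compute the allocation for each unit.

Unit PH2: $87,850 · Unit G1: $125,070 · Unit 4B: $55,000 · Unit 2B: $76,330 · Unit 4A: $9,780 · Unit G2: $77,920

Sum of floor area: 34,135.
Unconstrained shares: Unit PH2 82,315.36; Unit G1 117,190.24; Unit 4B 78,746.88; Unit 2B 71,521.35; Unit 4A 9,161.62; Unit G2 73,014.55.
Cap binds for Unit 4B ($55,000); residual $376,950 reallocated over remaining floor area 27,912.
Shares after redistribution: Unit PH2 87,849.66 → $87,850; Unit G1 125,069.29 → $125,070; Unit 2B 76,329.94 → $76,330; Unit 4A 9,777.58 → $9,780; Unit G2 77,923.53 → $77,920.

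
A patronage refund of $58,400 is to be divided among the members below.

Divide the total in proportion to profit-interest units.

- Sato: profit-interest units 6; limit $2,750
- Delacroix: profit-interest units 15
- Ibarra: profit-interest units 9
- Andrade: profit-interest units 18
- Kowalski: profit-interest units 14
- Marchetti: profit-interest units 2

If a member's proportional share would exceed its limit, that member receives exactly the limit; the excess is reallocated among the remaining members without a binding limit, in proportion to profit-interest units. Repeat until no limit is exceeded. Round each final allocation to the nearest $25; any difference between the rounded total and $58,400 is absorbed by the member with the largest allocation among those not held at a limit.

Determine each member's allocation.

Total profit-interest units = 64.
Unconstrained shares: Sato 5,475.00; Delacroix 13,687.50; Ibarra 8,212.50; Andrade 16,425.00; Kowalski 12,775.00; Marchetti 1,825.00.
Cap binds for Sato ($2,750); residual $55,650 reallocated over remaining profit-interest units 58.
Shares after redistribution: Delacroix 14,392.24 → $14,400; Ibarra 8,635.34 → $8,625; Andrade 17,270.69 → $17,275; Kowalski 13,432.76 → $13,425; Marchetti 1,918.97 → $1,925.

Sato: $2,750 · Delacroix: $14,400 · Ibarra: $8,625 · Andrade: $17,275 · Kowalski: $13,425 · Marchetti: $1,925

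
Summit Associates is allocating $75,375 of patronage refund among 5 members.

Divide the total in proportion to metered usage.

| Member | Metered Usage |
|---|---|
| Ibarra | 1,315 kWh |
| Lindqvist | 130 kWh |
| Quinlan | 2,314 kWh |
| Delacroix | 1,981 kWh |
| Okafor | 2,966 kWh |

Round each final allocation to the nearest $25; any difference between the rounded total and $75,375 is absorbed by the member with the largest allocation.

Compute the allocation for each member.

Ibarra: $11,375 · Lindqvist: $1,125 · Quinlan: $20,025 · Delacroix: $17,150 · Okafor: $25,700

Metered usage total: 8,706.
Pro-rata amounts: Ibarra 1,315/8,706 × $75,375 = 11,385.04; Lindqvist 130/8,706 × $75,375 = 1,125.52; Quinlan 2,314/8,706 × $75,375 = 20,034.20; Delacroix 1,981/8,706 × $75,375 = 17,151.15; Okafor 2,966/8,706 × $75,375 = 25,679.10.
Rounded to nearest $25: Ibarra $11,375; Lindqvist $1,125; Quinlan $20,025; Delacroix $17,150; Okafor $25,675. Sum = $75,350.
Difference $75,375 − $75,350 = +$25 applied to largest allocation (Okafor): Okafor becomes $25,700.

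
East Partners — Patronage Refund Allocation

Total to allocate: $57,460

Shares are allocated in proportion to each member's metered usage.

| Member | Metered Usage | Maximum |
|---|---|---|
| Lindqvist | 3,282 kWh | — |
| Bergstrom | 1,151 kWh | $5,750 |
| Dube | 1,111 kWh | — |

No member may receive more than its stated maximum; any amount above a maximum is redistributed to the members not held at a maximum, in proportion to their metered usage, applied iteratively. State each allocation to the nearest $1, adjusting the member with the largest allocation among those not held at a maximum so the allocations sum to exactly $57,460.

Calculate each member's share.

Lindqvist: $38,632; Bergstrom: $5,750; Dube: $13,078

Metered usage total: 5,544.
Pro-rata shares before constraints: Lindqvist 34,015.82; Bergstrom 11,929.38; Dube 11,514.80.
Held at cap: Bergstrom ($5,750); residual $51,710 reallocated over remaining metered usage 4,393.
Remaining shares: Lindqvist 38,632.42 → $38,632; Dube 13,077.58 → $13,078.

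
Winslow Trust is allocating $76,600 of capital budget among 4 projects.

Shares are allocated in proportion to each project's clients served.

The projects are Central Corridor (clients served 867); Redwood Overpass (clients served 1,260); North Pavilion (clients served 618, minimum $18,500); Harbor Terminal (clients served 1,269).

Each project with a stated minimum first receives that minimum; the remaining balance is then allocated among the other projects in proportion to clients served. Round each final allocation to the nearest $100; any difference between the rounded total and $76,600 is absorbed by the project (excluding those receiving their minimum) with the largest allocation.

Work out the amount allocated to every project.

Central Corridor: $14,800 · Redwood Overpass: $21,600 · North Pavilion: $18,500 · Harbor Terminal: $21,700

Minimums first: North Pavilion $18,500. Residual $58,100.
Residual split over remaining clients served 3,396: Central Corridor 14,832.95 → $14,800; Redwood Overpass 21,556.54 → $21,600; Harbor Terminal 21,710.51 → $21,700.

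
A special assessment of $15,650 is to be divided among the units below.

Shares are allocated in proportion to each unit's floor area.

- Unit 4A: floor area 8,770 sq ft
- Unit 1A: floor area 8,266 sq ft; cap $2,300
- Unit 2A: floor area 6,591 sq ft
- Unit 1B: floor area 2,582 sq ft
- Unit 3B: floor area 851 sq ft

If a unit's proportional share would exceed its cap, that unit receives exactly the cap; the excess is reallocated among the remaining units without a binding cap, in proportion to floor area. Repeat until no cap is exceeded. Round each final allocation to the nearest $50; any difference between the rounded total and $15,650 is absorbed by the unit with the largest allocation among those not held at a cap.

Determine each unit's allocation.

Unit 4A: $6,200 | Unit 1A: $2,300 | Unit 2A: $4,700 | Unit 1B: $1,850 | Unit 3B: $600

Combined floor area = 27,060.
Proportional shares (ignoring caps): Unit 4A 5,072.08; Unit 1A 4,780.59; Unit 2A 3,811.87; Unit 1B 1,493.29; Unit 3B 492.17.
Held at cap: Unit 1A ($2,300); residual $13,350 reallocated over remaining floor area 18,794.
Redistributed shares: Unit 4A 6,229.62 → $6,250; Unit 2A 4,681.81 → $4,700; Unit 1B 1,834.08 → $1,850; Unit 3B 604.49 → $600.
Rounding difference −$50 applied to Unit 4A → $6,200.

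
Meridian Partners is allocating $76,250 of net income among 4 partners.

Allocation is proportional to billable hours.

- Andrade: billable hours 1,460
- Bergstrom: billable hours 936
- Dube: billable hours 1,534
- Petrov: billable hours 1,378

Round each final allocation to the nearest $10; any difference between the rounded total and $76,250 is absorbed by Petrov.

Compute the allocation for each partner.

Andrade: $20,970 · Bergstrom: $13,450 · Dube: $22,040 · Petrov: $19,790

Total billable hours = 5,308.
Unrounded shares: Andrade 1,460/5,308 × $76,250 = 20,973.06; Bergstrom 936/5,308 × $76,250 = 13,445.74; Dube 1,534/5,308 × $76,250 = 22,036.08; Petrov 1,378/5,308 × $76,250 = 19,795.12.
After rounding ($10): Andrade $20,970; Bergstrom $13,450; Dube $22,040; Petrov $19,800. Sum = $76,260.
Difference $76,250 − $76,260 = −$10 applied to Petrov: Petrov becomes $19,790.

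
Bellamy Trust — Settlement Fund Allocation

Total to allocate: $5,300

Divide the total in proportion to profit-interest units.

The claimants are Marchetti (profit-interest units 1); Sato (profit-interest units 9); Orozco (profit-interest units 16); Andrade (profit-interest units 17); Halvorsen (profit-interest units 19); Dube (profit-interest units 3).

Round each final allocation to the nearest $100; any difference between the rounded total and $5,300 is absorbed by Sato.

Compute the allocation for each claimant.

Marchetti: $100 | Sato: $800 | Orozco: $1,300 | Andrade: $1,400 | Halvorsen: $1,500 | Dube: $200

Total profit-interest units = 65.
Pro-rata amounts: Marchetti 1/65 × $5,300 = 81.54; Sato 9/65 × $5,300 = 733.85; Orozco 16/65 × $5,300 = 1,304.62; Andrade 17/65 × $5,300 = 1,386.15; Halvorsen 19/65 × $5,300 = 1,549.23; Dube 3/65 × $5,300 = 244.62.
At nearest $100: Marchetti $100; Sato $700; Orozco $1,300; Andrade $1,400; Halvorsen $1,500; Dube $200. Sum = $5,200.
Difference $5,300 − $5,200 = +$100 applied to Sato: Sato becomes $800.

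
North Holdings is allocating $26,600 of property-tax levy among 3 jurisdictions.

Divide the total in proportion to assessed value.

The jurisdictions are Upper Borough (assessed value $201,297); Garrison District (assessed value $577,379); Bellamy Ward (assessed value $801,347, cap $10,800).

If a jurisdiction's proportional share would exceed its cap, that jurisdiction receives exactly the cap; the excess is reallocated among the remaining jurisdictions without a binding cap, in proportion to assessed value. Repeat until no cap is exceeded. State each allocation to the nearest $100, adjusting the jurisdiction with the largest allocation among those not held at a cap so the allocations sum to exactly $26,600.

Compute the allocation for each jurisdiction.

Upper Borough: $4,100 | Garrison District: $11,700 | Bellamy Ward: $10,800

Assessed value total: 1,580,023.
Unconstrained shares: Upper Borough 3,388.87; Garrison District 9,720.29; Bellamy Ward 13,490.84.
Capped: Bellamy Ward ($10,800); remaining pool $15,800 reallocated over remaining assessed value 778,676.
Remaining shares: Upper Borough 4,084.49 → $4,100; Garrison District 11,715.51 → $11,700.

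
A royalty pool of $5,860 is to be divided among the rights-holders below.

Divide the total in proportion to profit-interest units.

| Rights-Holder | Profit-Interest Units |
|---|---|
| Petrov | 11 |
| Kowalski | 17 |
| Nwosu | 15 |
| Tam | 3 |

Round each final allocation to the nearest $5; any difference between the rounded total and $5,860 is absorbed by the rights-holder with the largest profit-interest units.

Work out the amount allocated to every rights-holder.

Combined profit-interest units = 46.
Proportional shares: Petrov 11/46 × $5,860 = 1,401.30; Kowalski 17/46 × $5,860 = 2,165.65; Nwosu 15/46 × $5,860 = 1,910.87; Tam 3/46 × $5,860 = 382.17.
At nearest $5: Petrov $1,400; Kowalski $2,165; Nwosu $1,910; Tam $380. Sum = $5,855.
Difference $5,860 − $5,855 = +$5 applied to largest profit-interest units (Kowalski): Kowalski becomes $2,170.

Petrov: $1,400 | Kowalski: $2,170 | Nwosu: $1,910 | Tam: $380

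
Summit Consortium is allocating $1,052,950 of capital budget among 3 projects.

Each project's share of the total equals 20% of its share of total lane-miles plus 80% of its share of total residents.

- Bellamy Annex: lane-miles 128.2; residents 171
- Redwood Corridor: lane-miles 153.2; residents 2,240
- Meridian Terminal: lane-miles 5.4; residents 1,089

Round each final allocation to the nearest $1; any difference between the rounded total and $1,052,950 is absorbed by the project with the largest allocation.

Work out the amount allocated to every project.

Bellamy Annex: $135,289 | Redwood Corridor: $651,602 | Meridian Terminal: $266,059

Totals — lane-miles 286.8, residents 3,500.
Combined weights (20% lane-miles + 80% residents): Bellamy Annex 0.1285; Redwood Corridor 0.6188; Meridian Terminal 0.2527.
Raw shares: Bellamy Annex 135,289.33; Redwood Corridor 651,601.29; Meridian Terminal 266,059.38.
Rounded to nearest $1: Bellamy Annex $135,289; Redwood Corridor $651,601; Meridian Terminal $266,059. Sum = $1,052,949.
Difference $1,052,950 − $1,052,949 = +$1 applied to largest allocation (Redwood Corridor): Redwood Corridor becomes $651,602.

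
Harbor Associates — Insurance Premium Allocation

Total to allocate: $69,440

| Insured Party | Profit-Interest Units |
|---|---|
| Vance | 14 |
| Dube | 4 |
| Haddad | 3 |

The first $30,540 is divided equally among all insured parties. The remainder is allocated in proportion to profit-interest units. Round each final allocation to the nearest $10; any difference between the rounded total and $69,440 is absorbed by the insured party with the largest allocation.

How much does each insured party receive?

Vance: $36,110 | Dube: $17,590 | Haddad: $15,740

First tranche $30,540 split equally: $10,180 each.
Remainder $38,900 by profit-interest units (total 21): Vance 25,933.33 → $25,930; Dube 7,409.52 → $7,410; Haddad 5,557.14 → $5,560.
Totals: Vance $10,180 + $25,930 = $36,110; Dube $10,180 + $7,410 = $17,590; Haddad $10,180 + $5,560 = $15,740.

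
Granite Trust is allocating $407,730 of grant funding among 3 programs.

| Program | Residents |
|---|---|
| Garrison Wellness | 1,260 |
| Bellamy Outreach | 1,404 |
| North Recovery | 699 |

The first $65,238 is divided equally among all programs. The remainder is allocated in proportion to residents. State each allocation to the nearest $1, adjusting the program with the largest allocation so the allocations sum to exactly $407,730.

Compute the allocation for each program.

Garrison Wellness: $150,066 · Bellamy Outreach: $164,731 · North Recovery: $92,933

Equal tier: $65,238 ÷ 3 = $21,746 apiece.
Remainder $342,492 by residents (total 3,363): Garrison Wellness 128,319.93 → $128,320; Bellamy Outreach 142,985.06 → $142,985; North Recovery 71,187.01 → $71,187.
Totals: Garrison Wellness $21,746 + $128,320 = $150,066; Bellamy Outreach $21,746 + $142,985 = $164,731; North Recovery $21,746 + $71,187 = $92,933.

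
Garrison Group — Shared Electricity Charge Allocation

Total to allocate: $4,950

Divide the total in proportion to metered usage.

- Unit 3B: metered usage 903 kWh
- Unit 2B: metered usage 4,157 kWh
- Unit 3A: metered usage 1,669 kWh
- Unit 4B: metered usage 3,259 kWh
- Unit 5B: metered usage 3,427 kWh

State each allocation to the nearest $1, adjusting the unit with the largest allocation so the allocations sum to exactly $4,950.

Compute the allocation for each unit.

Sum of metered usage: 13,415.
Raw shares: Unit 3B 903/13,415 × $4,950 = 333.20; Unit 2B 4,157/13,415 × $4,950 = 1,533.89; Unit 3A 1,669/13,415 × $4,950 = 615.84; Unit 4B 3,259/13,415 × $4,950 = 1,202.54; Unit 5B 3,427/13,415 × $4,950 = 1,264.53.
Rounded to nearest $1: Unit 3B $333; Unit 2B $1,534; Unit 3A $616; Unit 4B $1,203; Unit 5B $1,265. Sum = $4,951.
Difference $4,950 − $4,951 = −$1 applied to largest allocation (Unit 2B): Unit 2B becomes $1,533.

Unit 3B: $333; Unit 2B: $1,533; Unit 3A: $616; Unit 4B: $1,203; Unit 5B: $1,265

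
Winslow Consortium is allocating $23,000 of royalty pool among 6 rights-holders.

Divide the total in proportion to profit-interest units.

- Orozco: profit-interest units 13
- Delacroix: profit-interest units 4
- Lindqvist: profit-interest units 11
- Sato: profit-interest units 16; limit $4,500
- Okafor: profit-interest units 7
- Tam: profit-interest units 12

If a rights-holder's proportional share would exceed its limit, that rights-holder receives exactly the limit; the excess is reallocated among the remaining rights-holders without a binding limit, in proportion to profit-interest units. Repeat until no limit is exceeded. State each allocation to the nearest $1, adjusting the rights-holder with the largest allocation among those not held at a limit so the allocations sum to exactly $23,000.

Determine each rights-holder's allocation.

Profit-interest units total: 63.
Unconstrained shares: Orozco 4,746.03; Delacroix 1,460.32; Lindqvist 4,015.87; Sato 5,841.27; Okafor 2,555.56; Tam 4,380.95.
Cap binds for Sato ($4,500); residual $18,500 reallocated over remaining profit-interest units 47.
Redistributed shares: Orozco 5,117.02 → $5,117; Delacroix 1,574.47 → $1,574; Lindqvist 4,329.79 → $4,330; Okafor 2,755.32 → $2,755; Tam 4,723.40 → $4,723.
Rounding difference +$1 applied to Orozco → $5,118.

Orozco: $5,118 | Delacroix: $1,574 | Lindqvist: $4,330 | Sato: $4,500 | Okafor: $2,755 | Tam: $4,723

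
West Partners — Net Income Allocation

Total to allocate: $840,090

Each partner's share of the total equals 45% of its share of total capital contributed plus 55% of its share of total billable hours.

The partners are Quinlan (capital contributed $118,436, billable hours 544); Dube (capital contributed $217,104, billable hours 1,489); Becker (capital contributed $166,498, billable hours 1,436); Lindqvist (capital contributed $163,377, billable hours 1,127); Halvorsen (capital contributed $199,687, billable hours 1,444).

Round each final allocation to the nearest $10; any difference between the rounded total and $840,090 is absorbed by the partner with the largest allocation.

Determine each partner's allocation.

Capital contributed total 865,102; billable hours total 6,040.
Combined weights (45% capital contributed + 55% billable hours): Quinlan 0.1111; Dube 0.2485; Becker 0.2174; Lindqvist 0.1876; Halvorsen 0.2354.
Raw shares: Quinlan 93,370.34; Dube 208,778.08; Becker 182,609.38; Lindqvist 157,607.58; Halvorsen 197,724.61.
After rounding ($10): Quinlan $93,370; Dube $208,780; Becker $182,610; Lindqvist $157,610; Halvorsen $197,720. Sum = $840,090.
Rounded total matches; no reconciliation needed.

Quinlan: $93,370; Dube: $208,780; Becker: $182,610; Lindqvist: $157,610; Halvorsen: $197,720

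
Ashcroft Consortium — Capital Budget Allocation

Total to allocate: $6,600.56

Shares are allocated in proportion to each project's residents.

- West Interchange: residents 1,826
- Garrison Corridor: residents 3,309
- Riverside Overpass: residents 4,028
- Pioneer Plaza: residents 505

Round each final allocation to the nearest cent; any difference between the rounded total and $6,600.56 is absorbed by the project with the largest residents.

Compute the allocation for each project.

Total residents = 1,826 + 3,309 + 4,028 + 505 = 9,668.
Raw shares: West Interchange 1,246.6511; Garrison Corridor 2,259.1284; Riverside Overpass 2,750.0058; Pioneer Plaza 344.7748.
After rounding (cent): West Interchange $1,246.65; Garrison Corridor $2,259.13; Riverside Overpass $2,750.01; Pioneer Plaza $344.77. Sum = $6,600.56.
Sum already equals the total — no adjustment.

West Interchange: $1,246.65 | Garrison Corridor: $2,259.13 | Riverside Overpass: $2,750.01 | Pioneer Plaza: $344.77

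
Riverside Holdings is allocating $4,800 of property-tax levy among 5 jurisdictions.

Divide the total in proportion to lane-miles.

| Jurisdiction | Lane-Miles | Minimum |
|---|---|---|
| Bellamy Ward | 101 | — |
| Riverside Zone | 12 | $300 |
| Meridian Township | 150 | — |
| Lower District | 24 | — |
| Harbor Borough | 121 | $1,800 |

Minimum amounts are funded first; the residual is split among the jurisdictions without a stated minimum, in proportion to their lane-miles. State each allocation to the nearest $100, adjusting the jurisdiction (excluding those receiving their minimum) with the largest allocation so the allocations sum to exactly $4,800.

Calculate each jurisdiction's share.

Bellamy Ward: $1,000 · Riverside Zone: $300 · Meridian Township: $1,500 · Lower District: $200 · Harbor Borough: $1,800

Fund the minimums — Riverside Zone $300; Harbor Borough $1,800. Balance $2,700.
Balance split over remaining lane-miles 275: Bellamy Ward 991.64 → $1,000; Meridian Township 1,472.73 → $1,500; Lower District 235.64 → $200.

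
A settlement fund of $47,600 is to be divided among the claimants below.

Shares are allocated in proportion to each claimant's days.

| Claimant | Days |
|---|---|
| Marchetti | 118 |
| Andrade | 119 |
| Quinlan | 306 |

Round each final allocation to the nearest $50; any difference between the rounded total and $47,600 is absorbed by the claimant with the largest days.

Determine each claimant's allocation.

Marchetti: $10,350 · Andrade: $10,450 · Quinlan: $26,800

Sum of days: 118 + 119 + 306 = 543.
Proportional shares: Marchetti 10,344.01; Andrade 10,431.68; Quinlan 26,824.31.
Rounded to nearest $50: Marchetti $10,350; Andrade $10,450; Quinlan $26,800. Sum = $47,600.
No rounding difference to absorb.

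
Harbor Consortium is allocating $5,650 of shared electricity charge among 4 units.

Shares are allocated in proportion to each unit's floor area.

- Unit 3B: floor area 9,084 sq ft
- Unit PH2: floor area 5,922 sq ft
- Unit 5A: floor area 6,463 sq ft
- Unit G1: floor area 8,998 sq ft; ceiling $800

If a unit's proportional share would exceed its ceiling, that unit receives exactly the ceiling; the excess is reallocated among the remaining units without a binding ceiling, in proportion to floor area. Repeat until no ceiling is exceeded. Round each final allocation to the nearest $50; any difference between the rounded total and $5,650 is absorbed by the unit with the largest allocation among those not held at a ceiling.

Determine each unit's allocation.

Unit 3B: $2,050 | Unit PH2: $1,350 | Unit 5A: $1,450 | Unit G1: $800

Total floor area = 30,467.
Pro-rata shares before constraints: Unit 3B 1,684.60; Unit PH2 1,098.21; Unit 5A 1,198.54; Unit G1 1,668.65.
Cap binds for Unit G1 ($800); remaining pool $4,850 reallocated over remaining floor area 21,469.
Remaining shares: Unit 3B 2,052.14 → $2,050; Unit PH2 1,337.82 → $1,350; Unit 5A 1,460.04 → $1,450.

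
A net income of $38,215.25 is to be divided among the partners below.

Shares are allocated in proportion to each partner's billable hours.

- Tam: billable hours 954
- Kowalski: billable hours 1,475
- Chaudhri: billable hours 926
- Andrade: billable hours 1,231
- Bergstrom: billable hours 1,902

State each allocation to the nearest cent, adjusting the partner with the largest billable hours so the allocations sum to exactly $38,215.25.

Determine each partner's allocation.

Billable hours total: 954 + 1,475 + 926 + 1,231 + 1,902 = 6,488.
Pro-rata amounts: Tam 5,619.1967; Kowalski 8,687.9614; Chaudhri 5,454.2727; Andrade 7,250.7665; Bergstrom 11,203.0526.
Rounded to nearest cent: Tam $5,619.20; Kowalski $8,687.96; Chaudhri $5,454.27; Andrade $7,250.77; Bergstrom $11,203.05. Sum = $38,215.25.
Rounded total matches; no reconciliation needed.

Tam: $5,619.20 · Kowalski: $8,687.96 · Chaudhri: $5,454.27 · Andrade: $7,250.77 · Bergstrom: $11,203.05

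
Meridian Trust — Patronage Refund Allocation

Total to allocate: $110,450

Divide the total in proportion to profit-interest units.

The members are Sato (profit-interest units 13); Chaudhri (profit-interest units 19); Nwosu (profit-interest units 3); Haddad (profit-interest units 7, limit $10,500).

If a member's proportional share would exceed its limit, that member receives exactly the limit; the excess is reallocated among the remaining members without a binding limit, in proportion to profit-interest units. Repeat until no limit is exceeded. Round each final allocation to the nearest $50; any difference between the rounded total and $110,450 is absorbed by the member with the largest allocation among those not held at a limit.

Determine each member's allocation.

Sum of profit-interest units: 42.
Unconstrained shares: Sato 34,186.90; Chaudhri 49,965.48; Nwosu 7,889.29; Haddad 18,408.33.
Cap binds for Haddad ($10,500); residual $99,950 reallocated over remaining profit-interest units 35.
Redistributed shares: Sato 37,124.29 → $37,100; Chaudhri 54,258.57 → $54,250; Nwosu 8,567.14 → $8,550.
Rounding difference +$50 applied to Chaudhri → $54,300.

Sato: $37,100; Chaudhri: $54,300; Nwosu: $8,550; Haddad: $10,500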